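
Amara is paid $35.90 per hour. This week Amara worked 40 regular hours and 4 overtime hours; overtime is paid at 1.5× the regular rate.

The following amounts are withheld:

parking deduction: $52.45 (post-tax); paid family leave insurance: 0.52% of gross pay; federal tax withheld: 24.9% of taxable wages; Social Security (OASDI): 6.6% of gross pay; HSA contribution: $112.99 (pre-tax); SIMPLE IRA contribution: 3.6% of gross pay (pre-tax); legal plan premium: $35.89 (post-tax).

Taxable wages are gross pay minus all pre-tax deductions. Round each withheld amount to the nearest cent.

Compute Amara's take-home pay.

$904.78

Regular pay: 40 × $35.90 = $1,436.00
Overtime pay: 4 × $35.90 × 1.5 = $215.40
Gross pay = $1,436.00 + $215.40 = $1,651.40
HSA contribution: $112.99
SIMPLE IRA contribution: $1,651.40 × 0.036 = $59.45
Pre-tax total = $112.99 + $59.45 = $172.44
Taxable wages = $1,651.40 − $172.44 = $1,478.96
Federal tax withheld: $1,478.96 × 0.249 = $368.26
Paid family leave insurance: $1,651.40 × 0.0052 = $8.59
Social Security (OASDI): $1,651.40 × 0.066 = $108.99
Parking deduction: $52.45
Legal plan premium: $35.89
Total deductions = $112.99 + $59.45 + $368.26 + $8.59 + $108.99 + $52.45 + $35.89 = $746.62
Net pay = $1,651.40 − $746.62 = $904.78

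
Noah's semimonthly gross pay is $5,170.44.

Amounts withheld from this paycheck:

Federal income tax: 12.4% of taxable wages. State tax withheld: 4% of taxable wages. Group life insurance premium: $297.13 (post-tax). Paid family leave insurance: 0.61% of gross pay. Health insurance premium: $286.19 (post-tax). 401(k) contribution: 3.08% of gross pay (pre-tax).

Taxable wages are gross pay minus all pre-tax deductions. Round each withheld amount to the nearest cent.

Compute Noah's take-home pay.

$3,574.49

401(k) contribution: $5,170.44 × 0.0308 = $159.25
Taxable wages = $5,170.44 − $159.25 = $5,011.19
State tax withheld: $5,011.19 × 0.04 = $200.45
Federal income tax: $5,011.19 × 0.124 = $621.39
Paid family leave insurance: $5,170.44 × 0.0061 = $31.54
Group life insurance premium: $297.13
Health insurance premium: $286.19
Total deductions = $159.25 + $200.45 + $621.39 + $31.54 + $297.13 + $286.19 = $1,595.95
Net pay = $5,170.44 − $1,595.95 = $3,574.49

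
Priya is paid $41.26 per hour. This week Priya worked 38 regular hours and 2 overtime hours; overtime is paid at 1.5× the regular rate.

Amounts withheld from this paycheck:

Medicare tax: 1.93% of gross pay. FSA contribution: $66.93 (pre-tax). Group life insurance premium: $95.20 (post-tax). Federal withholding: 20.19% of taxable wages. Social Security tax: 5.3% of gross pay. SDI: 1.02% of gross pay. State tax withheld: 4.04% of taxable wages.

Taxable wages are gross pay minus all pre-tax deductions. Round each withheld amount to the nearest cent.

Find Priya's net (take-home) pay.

$996.30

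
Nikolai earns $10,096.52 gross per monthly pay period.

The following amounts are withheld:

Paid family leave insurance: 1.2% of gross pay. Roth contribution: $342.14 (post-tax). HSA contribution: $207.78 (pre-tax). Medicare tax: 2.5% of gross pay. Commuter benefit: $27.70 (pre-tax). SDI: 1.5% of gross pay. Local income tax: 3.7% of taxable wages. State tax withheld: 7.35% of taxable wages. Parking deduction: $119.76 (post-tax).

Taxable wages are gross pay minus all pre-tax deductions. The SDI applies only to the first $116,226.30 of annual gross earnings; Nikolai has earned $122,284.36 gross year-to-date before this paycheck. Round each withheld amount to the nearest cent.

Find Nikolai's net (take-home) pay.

Commuter benefit: $27.70
HSA contribution: $207.78
Pre-tax total = $27.70 + $207.78 = $235.48
Taxable wages = $10,096.52 − $235.48 = $9,861.04
Local income tax: $9,861.04 × 0.037 = $364.86
State tax withheld: $9,861.04 × 0.0735 = $724.79
Paid family leave insurance: $10,096.52 × 0.012 = $121.16
SDI: annual cap $116,226.30 already reached (YTD $122,284.36), so $0.00
Medicare tax: $10,096.52 × 0.025 = $252.41
Roth contribution: $342.14
Parking deduction: $119.76
Total deductions = $27.70 + $207.78 + $364.86 + $724.79 + $121.16 + $0.00 + $252.41 + $342.14 + $119.76 = $2,160.60
Net pay = $10,096.52 − $2,160.60 = $7,935.92

$7,935.92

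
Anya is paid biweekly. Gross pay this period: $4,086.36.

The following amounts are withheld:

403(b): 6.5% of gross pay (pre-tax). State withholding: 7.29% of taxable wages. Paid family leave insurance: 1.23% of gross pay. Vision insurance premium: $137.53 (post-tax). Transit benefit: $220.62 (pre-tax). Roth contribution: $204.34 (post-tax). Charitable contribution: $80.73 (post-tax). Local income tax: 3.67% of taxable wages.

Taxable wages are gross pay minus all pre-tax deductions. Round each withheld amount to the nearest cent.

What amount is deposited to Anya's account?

$2,732.70

403(b): $4,086.36 × 0.065 = $265.61
Transit benefit: $220.62
Pre-tax total = $265.61 + $220.62 = $486.23
Taxable wages = $4,086.36 − $486.23 = $3,600.13
State withholding: $3,600.13 × 0.0729 = $262.45
Local income tax: $3,600.13 × 0.0367 = $132.12
Paid family leave insurance: $4,086.36 × 0.0123 = $50.26
Roth contribution: $204.34
Vision insurance premium: $137.53
Charitable contribution: $80.73
Total deductions = $265.61 + $220.62 + $262.45 + $132.12 + $50.26 + $204.34 + $137.53 + $80.73 = $1,353.66
Net pay = $4,086.36 − $1,353.66 = $2,732.70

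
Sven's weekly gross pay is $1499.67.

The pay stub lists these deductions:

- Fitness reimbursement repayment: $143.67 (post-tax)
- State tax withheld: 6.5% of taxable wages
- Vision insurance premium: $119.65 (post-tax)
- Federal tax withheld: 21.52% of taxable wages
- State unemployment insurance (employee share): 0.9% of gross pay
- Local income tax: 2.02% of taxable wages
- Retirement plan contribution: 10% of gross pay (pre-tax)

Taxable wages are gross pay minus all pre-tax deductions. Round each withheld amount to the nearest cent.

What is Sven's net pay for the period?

$667.43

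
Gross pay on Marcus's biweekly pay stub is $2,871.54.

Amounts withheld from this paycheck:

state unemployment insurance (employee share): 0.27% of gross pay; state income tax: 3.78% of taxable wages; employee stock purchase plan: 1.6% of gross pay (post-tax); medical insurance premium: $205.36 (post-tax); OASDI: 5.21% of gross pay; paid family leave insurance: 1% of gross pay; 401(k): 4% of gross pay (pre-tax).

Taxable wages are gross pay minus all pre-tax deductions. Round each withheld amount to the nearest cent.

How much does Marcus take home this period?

$2,215.10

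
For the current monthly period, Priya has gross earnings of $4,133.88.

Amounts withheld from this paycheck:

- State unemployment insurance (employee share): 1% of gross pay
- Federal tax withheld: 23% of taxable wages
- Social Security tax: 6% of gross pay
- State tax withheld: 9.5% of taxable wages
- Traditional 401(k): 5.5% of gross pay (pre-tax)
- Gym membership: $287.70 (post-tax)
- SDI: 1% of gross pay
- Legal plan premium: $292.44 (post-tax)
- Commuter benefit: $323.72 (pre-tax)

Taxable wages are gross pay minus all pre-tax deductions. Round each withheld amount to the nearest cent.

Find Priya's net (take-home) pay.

Traditional 401(k): $4,133.88 × 0.055 = $227.36
Commuter benefit: $323.72
Pre-tax total = $227.36 + $323.72 = $551.08
Taxable wages = $4,133.88 − $551.08 = $3,582.80
State tax withheld: $3,582.80 × 0.095 = $340.37
Federal tax withheld: $3,582.80 × 0.23 = $824.04
Social Security tax: $4,133.88 × 0.06 = $248.03
SDI: $4,133.88 × 0.01 = $41.34
State unemployment insurance (employee share): $4,133.88 × 0.01 = $41.34
Gym membership: $287.70
Legal plan premium: $292.44
Total deductions = $227.36 + $323.72 + $340.37 + $824.04 + $248.03 + $41.34 + $41.34 + $287.70 + $292.44 = $2,626.34
Net pay = $4,133.88 − $2,626.34 = $1,507.54

$1,507.54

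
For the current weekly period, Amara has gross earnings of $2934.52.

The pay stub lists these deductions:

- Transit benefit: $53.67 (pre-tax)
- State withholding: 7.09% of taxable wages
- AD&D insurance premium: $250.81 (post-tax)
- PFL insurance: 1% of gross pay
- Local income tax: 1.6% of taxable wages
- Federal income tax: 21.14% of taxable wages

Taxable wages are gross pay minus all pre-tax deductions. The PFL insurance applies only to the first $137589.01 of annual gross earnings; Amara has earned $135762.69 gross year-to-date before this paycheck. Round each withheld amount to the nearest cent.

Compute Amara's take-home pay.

$1752.43

Transit benefit: $53.67
Taxable wages = $2934.52 − $53.67 = $2880.85
State withholding: $2880.85 × 0.0709 = $204.25
Local income tax: $2880.85 × 0.016 = $46.09
Federal income tax: $2880.85 × 0.2114 = $609.01
PFL insurance: only $137589.01 − $135762.69 = $1826.32 of this check is subject → $1826.32 × 0.01 = $18.26
AD&D insurance premium: $250.81
Total deductions = $53.67 + $204.25 + $46.09 + $609.01 + $18.26 + $250.81 = $1182.09
Net pay = $2934.52 − $1182.09 = $1752.43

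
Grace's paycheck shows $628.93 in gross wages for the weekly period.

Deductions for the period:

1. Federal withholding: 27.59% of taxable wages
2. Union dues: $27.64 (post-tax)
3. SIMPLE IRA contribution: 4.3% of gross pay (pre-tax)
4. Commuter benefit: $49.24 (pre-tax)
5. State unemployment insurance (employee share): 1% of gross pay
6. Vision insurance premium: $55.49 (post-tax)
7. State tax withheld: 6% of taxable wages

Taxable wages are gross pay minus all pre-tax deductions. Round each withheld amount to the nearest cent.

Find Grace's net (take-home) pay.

SIMPLE IRA contribution: $628.93 × 0.043 = $27.04
Commuter benefit: $49.24
Pre-tax total = $27.04 + $49.24 = $76.28
Taxable wages = $628.93 − $76.28 = $552.65
Federal withholding: $552.65 × 0.2759 = $152.48
State tax withheld: $552.65 × 0.06 = $33.16
State unemployment insurance (employee share): $628.93 × 0.01 = $6.29
Union dues: $27.64
Vision insurance premium: $55.49
Total deductions = $27.04 + $49.24 + $152.48 + $33.16 + $6.29 + $27.64 + $55.49 = $351.34
Net pay = $628.93 − $351.34 = $277.59

$277.59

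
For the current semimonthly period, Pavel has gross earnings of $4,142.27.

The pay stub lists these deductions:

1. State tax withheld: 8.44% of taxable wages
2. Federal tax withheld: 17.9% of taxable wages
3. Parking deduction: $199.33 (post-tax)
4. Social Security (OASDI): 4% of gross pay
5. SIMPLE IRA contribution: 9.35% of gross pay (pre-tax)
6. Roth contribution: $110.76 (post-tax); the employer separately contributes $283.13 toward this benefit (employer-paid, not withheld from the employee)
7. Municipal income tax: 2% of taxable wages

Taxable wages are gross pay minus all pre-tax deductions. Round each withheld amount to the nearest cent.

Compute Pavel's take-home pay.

SIMPLE IRA contribution: $4,142.27 × 0.0935 = $387.30
Taxable wages = $4,142.27 − $387.30 = $3,754.97
State tax withheld: $3,754.97 × 0.0844 = $316.92
Federal tax withheld: $3,754.97 × 0.179 = $672.14
Municipal income tax: $3,754.97 × 0.02 = $75.10
Social Security (OASDI): $4,142.27 × 0.04 = $165.69
Roth contribution: $110.76
Parking deduction: $199.33
(Employer's $283.13 toward Roth contribution is not withheld from the employee.)
Total deductions = $387.30 + $316.92 + $672.14 + $75.10 + $165.69 + $110.76 + $199.33 = $1,927.24
Net pay = $4,142.27 − $1,927.24 = $2,215.03

$2,215.03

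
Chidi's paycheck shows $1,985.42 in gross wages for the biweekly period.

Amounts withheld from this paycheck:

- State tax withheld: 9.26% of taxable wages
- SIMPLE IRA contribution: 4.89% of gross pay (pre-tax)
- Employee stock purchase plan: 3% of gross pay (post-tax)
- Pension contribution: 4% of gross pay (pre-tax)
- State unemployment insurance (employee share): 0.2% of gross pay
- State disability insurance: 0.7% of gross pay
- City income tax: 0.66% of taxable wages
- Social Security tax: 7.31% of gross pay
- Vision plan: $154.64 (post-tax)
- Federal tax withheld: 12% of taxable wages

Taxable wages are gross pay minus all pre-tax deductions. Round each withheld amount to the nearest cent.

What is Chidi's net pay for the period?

$1,035.19

Pension contribution: $1,985.42 × 0.04 = $79.42
SIMPLE IRA contribution: $1,985.42 × 0.0489 = $97.09
Pre-tax total = $79.42 + $97.09 = $176.51
Taxable wages = $1,985.42 − $176.51 = $1,808.91
State tax withheld: $1,808.91 × 0.0926 = $167.51
Federal tax withheld: $1,808.91 × 0.12 = $217.07
City income tax: $1,808.91 × 0.0066 = $11.94
State unemployment insurance (employee share): $1,985.42 × 0.002 = $3.97
Social Security tax: $1,985.42 × 0.0731 = $145.13
State disability insurance: $1,985.42 × 0.007 = $13.90
Employee stock purchase plan: $1,985.42 × 0.03 = $59.56
Vision plan: $154.64
Total deductions = $79.42 + $97.09 + $167.51 + $217.07 + $11.94 + $3.97 + $145.13 + $13.90 + $59.56 + $154.64 = $950.23
Net pay = $1,985.42 − $950.23 = $1,035.19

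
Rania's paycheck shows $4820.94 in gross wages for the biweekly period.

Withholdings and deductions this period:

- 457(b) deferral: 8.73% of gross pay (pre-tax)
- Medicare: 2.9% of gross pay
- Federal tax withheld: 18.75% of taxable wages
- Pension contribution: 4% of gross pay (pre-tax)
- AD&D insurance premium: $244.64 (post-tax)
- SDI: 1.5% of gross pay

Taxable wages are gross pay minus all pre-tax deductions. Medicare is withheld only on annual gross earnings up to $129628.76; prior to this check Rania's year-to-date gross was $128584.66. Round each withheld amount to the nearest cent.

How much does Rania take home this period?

Pension contribution: $4820.94 × 0.04 = $192.84
457(b) deferral: $4820.94 × 0.0873 = $420.87
Pre-tax total = $192.84 + $420.87 = $613.71
Taxable wages = $4820.94 − $613.71 = $4207.23
Federal tax withheld: $4207.23 × 0.1875 = $788.86
SDI: $4820.94 × 0.015 = $72.31
Medicare: only $129628.76 − $128584.66 = $1044.10 of this check is subject → $1044.10 × 0.029 = $30.28
AD&D insurance premium: $244.64
Total deductions = $192.84 + $420.87 + $788.86 + $72.31 + $30.28 + $244.64 = $1749.80
Net pay = $4820.94 − $1749.80 = $3071.14

$3071.14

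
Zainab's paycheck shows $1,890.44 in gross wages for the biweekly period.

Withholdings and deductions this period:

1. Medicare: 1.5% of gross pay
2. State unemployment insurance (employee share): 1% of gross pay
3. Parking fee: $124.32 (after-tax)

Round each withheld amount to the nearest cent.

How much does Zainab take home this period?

$1,718.86

State unemployment insurance (employee share): $1,890.44 × 0.01 = $18.90
Medicare: $1,890.44 × 0.015 = $28.36
Parking fee: $124.32
Total deductions = $18.90 + $28.36 + $124.32 = $171.58
Net pay = $1,890.44 − $171.58 = $1,718.86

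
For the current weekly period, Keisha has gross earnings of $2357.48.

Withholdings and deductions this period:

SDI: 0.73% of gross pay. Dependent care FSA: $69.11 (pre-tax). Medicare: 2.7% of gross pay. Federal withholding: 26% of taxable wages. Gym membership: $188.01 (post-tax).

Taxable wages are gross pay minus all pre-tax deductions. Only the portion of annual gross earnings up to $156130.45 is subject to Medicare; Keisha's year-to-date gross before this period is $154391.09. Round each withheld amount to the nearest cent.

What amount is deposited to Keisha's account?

$1441.21

Dependent care FSA: $69.11
Taxable wages = $2357.48 − $69.11 = $2288.37
Federal withholding: $2288.37 × 0.26 = $594.98
SDI: $2357.48 × 0.0073 = $17.21
Medicare: only $156130.45 − $154391.09 = $1739.36 of this check is subject → $1739.36 × 0.027 = $46.96
Gym membership: $188.01
Total deductions = $69.11 + $594.98 + $17.21 + $46.96 + $188.01 = $916.27
Net pay = $2357.48 − $916.27 = $1441.21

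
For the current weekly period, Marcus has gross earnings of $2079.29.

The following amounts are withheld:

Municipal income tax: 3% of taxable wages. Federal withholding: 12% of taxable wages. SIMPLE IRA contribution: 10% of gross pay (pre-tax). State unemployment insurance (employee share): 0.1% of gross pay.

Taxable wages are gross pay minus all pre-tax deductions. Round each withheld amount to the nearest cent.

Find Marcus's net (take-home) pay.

SIMPLE IRA contribution: $2079.29 × 0.1 = $207.93
Taxable wages = $2079.29 − $207.93 = $1871.36
Federal withholding: $1871.36 × 0.12 = $224.56
Municipal income tax: $1871.36 × 0.03 = $56.14
State unemployment insurance (employee share): $2079.29 × 0.001 = $2.08
Total deductions = $207.93 + $224.56 + $56.14 + $2.08 = $490.71
Net pay = $2079.29 − $490.71 = $1588.58

$1588.58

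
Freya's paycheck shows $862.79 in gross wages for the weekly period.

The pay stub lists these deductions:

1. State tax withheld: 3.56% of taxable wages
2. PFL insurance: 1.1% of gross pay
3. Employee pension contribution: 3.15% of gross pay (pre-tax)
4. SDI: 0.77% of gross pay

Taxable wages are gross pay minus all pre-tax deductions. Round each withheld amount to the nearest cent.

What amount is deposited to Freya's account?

$789.73

Employee pension contribution: $862.79 × 0.0315 = $27.18
Taxable wages = $862.79 − $27.18 = $835.61
State tax withheld: $835.61 × 0.0356 = $29.75
PFL insurance: $862.79 × 0.011 = $9.49
SDI: $862.79 × 0.0077 = $6.64
Total deductions = $27.18 + $29.75 + $9.49 + $6.64 = $73.06
Net pay = $862.79 − $73.06 = $789.73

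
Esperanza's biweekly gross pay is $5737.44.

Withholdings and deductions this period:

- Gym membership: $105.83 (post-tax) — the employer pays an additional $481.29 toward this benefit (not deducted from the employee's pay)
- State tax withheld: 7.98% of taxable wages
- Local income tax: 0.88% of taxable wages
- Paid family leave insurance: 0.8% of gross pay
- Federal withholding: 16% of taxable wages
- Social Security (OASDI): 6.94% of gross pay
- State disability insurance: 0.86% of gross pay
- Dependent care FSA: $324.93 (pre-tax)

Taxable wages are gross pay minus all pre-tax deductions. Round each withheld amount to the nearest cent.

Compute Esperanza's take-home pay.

Dependent care FSA: $324.93
Taxable wages = $5737.44 − $324.93 = $5412.51
Local income tax: $5412.51 × 0.0088 = $47.63
State tax withheld: $5412.51 × 0.0798 = $431.92
Federal withholding: $5412.51 × 0.16 = $866.00
Social Security (OASDI): $5737.44 × 0.0694 = $398.18
Paid family leave insurance: $5737.44 × 0.008 = $45.90
State disability insurance: $5737.44 × 0.0086 = $49.34
Gym membership: $105.83
(Employer's $481.29 toward gym membership is not withheld from the employee.)
Total deductions = $324.93 + $47.63 + $431.92 + $866.00 + $398.18 + $45.90 + $49.34 + $105.83 = $2269.73
Net pay = $5737.44 − $2269.73 = $3467.71

$3467.71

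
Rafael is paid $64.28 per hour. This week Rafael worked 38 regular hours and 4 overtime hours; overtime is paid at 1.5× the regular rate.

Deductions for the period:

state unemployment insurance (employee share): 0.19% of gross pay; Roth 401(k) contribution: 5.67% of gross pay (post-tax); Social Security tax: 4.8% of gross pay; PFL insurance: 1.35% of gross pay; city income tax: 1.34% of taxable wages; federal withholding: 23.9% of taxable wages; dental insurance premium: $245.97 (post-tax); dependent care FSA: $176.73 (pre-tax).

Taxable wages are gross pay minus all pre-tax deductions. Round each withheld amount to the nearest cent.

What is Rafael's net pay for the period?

$1,396.68

Regular pay: 38 × $64.28 = $2,442.64
Overtime pay: 4 × $64.28 × 1.5 = $385.68
Gross pay = $2,442.64 + $385.68 = $2,828.32
Dependent care FSA: $176.73
Taxable wages = $2,828.32 − $176.73 = $2,651.59
Federal withholding: $2,651.59 × 0.239 = $633.73
City income tax: $2,651.59 × 0.0134 = $35.53
Social Security tax: $2,828.32 × 0.048 = $135.76
PFL insurance: $2,828.32 × 0.0135 = $38.18
State unemployment insurance (employee share): $2,828.32 × 0.0019 = $5.37
Dental insurance premium: $245.97
Roth 401(k) contribution: $2,828.32 × 0.0567 = $160.37
Total deductions = $176.73 + $633.73 + $35.53 + $135.76 + $38.18 + $5.37 + $245.97 + $160.37 = $1,431.64
Net pay = $2,828.32 − $1,431.64 = $1,396.68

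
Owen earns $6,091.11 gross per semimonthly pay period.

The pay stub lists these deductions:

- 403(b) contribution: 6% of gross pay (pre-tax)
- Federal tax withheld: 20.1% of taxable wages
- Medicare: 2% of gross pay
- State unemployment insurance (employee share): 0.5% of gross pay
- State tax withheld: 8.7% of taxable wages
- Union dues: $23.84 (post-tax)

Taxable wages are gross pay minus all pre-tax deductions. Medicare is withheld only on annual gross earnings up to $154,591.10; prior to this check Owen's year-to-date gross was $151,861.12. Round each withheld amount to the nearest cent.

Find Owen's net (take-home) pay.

$3,967.76

403(b) contribution: $6,091.11 × 0.06 = $365.47
Taxable wages = $6,091.11 − $365.47 = $5,725.64
State tax withheld: $5,725.64 × 0.087 = $498.13
Federal tax withheld: $5,725.64 × 0.201 = $1,150.85
Medicare: only $154,591.10 − $151,861.12 = $2,729.98 of this check is subject → $2,729.98 × 0.02 = $54.60
State unemployment insurance (employee share): $6,091.11 × 0.005 = $30.46
Union dues: $23.84
Total deductions = $365.47 + $498.13 + $1,150.85 + $54.60 + $30.46 + $23.84 = $2,123.35
Net pay = $6,091.11 − $2,123.35 = $3,967.76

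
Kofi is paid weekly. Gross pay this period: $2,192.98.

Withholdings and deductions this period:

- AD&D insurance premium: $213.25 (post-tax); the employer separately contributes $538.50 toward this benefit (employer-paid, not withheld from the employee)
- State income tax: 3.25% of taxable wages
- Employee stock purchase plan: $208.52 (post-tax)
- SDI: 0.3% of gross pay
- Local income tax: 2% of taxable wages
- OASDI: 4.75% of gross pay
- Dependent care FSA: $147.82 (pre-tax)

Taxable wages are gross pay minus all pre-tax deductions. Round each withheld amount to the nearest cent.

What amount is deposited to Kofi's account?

Dependent care FSA: $147.82
Taxable wages = $2,192.98 − $147.82 = $2,045.16
State income tax: $2,045.16 × 0.0325 = $66.47
Local income tax: $2,045.16 × 0.02 = $40.90
SDI: $2,192.98 × 0.003 = $6.58
OASDI: $2,192.98 × 0.0475 = $104.17
Employee stock purchase plan: $208.52
AD&D insurance premium: $213.25
(Employer's $538.50 toward AD&D insurance premium is not withheld from the employee.)
Total deductions = $147.82 + $66.47 + $40.90 + $6.58 + $104.17 + $208.52 + $213.25 = $787.71
Net pay = $2,192.98 − $787.71 = $1,405.27

$1,405.27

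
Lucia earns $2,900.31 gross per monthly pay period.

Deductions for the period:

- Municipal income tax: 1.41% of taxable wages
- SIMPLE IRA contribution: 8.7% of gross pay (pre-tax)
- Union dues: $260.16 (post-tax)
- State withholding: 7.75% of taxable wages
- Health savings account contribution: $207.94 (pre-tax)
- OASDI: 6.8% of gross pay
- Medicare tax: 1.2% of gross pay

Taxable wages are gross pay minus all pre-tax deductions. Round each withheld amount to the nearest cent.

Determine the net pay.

SIMPLE IRA contribution: $2,900.31 × 0.087 = $252.33
Health savings account contribution: $207.94
Pre-tax total = $252.33 + $207.94 = $460.27
Taxable wages = $2,900.31 − $460.27 = $2,440.04
Municipal income tax: $2,440.04 × 0.0141 = $34.40
State withholding: $2,440.04 × 0.0775 = $189.10
Medicare tax: $2,900.31 × 0.012 = $34.80
OASDI: $2,900.31 × 0.068 = $197.22
Union dues: $260.16
Total deductions = $252.33 + $207.94 + $34.40 + $189.10 + $34.80 + $197.22 + $260.16 = $1,175.95
Net pay = $2,900.31 − $1,175.95 = $1,724.36

$1,724.36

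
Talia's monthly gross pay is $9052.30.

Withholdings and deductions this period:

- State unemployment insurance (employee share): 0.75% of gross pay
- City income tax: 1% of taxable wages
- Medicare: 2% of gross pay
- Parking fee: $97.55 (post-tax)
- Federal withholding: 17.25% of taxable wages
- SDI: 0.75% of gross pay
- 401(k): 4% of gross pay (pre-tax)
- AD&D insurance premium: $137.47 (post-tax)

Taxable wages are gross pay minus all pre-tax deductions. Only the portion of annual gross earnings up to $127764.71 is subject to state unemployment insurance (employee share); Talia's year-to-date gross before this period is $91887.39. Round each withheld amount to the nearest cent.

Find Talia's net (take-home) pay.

$6552.40

401(k): $9052.30 × 0.04 = $362.09
Taxable wages = $9052.30 − $362.09 = $8690.21
Federal withholding: $8690.21 × 0.1725 = $1499.06
City income tax: $8690.21 × 0.01 = $86.90
State unemployment insurance (employee share): cap not yet reached, full $9052.30 is subject → $9052.30 × 0.0075 = $67.89
Medicare: $9052.30 × 0.02 = $181.05
SDI: $9052.30 × 0.0075 = $67.89
Parking fee: $97.55
AD&D insurance premium: $137.47
Total deductions = $362.09 + $1499.06 + $86.90 + $67.89 + $181.05 + $67.89 + $97.55 + $137.47 = $2499.90
Net pay = $9052.30 − $2499.90 = $6552.40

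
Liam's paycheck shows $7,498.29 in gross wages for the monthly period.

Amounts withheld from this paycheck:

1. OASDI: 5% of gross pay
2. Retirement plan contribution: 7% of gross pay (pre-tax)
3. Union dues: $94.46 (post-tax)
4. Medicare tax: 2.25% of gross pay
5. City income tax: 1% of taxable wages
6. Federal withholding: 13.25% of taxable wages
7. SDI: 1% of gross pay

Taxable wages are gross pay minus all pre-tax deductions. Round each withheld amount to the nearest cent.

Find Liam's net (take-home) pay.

Retirement plan contribution: $7,498.29 × 0.07 = $524.88
Taxable wages = $7,498.29 − $524.88 = $6,973.41
City income tax: $6,973.41 × 0.01 = $69.73
Federal withholding: $6,973.41 × 0.1325 = $923.98
OASDI: $7,498.29 × 0.05 = $374.91
Medicare tax: $7,498.29 × 0.0225 = $168.71
SDI: $7,498.29 × 0.01 = $74.98
Union dues: $94.46
Total deductions = $524.88 + $69.73 + $923.98 + $374.91 + $168.71 + $74.98 + $94.46 = $2,231.65
Net pay = $7,498.29 − $2,231.65 = $5,266.64

$5,266.64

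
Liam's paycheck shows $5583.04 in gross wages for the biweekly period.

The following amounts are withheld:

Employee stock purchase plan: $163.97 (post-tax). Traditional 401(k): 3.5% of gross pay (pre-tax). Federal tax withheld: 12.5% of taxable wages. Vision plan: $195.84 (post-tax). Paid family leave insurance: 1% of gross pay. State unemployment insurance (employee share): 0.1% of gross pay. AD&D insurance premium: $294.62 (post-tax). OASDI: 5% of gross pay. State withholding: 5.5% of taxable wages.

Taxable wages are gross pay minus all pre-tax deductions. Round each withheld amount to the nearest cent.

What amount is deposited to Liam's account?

Traditional 401(k): $5583.04 × 0.035 = $195.41
Taxable wages = $5583.04 − $195.41 = $5387.63
State withholding: $5387.63 × 0.055 = $296.32
Federal tax withheld: $5387.63 × 0.125 = $673.45
State unemployment insurance (employee share): $5583.04 × 0.001 = $5.58
Paid family leave insurance: $5583.04 × 0.01 = $55.83
OASDI: $5583.04 × 0.05 = $279.15
Vision plan: $195.84
AD&D insurance premium: $294.62
Employee stock purchase plan: $163.97
Total deductions = $195.41 + $296.32 + $673.45 + $5.58 + $55.83 + $279.15 + $195.84 + $294.62 + $163.97 = $2160.17
Net pay = $5583.04 − $2160.17 = $3422.87

$3422.87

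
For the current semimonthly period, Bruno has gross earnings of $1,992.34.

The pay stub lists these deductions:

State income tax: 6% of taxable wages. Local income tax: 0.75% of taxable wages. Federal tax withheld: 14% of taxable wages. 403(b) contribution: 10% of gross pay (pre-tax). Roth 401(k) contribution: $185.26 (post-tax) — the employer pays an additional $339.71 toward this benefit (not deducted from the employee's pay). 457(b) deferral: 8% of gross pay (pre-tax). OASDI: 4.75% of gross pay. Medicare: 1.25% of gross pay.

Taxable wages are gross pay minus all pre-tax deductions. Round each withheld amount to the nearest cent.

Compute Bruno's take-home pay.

$989.93

457(b) deferral: $1,992.34 × 0.08 = $159.39
403(b) contribution: $1,992.34 × 0.1 = $199.23
Pre-tax total = $159.39 + $199.23 = $358.62
Taxable wages = $1,992.34 − $358.62 = $1,633.72
Local income tax: $1,633.72 × 0.0075 = $12.25
Federal tax withheld: $1,633.72 × 0.14 = $228.72
State income tax: $1,633.72 × 0.06 = $98.02
OASDI: $1,992.34 × 0.0475 = $94.64
Medicare: $1,992.34 × 0.0125 = $24.90
Roth 401(k) contribution: $185.26
(Employer's $339.71 toward Roth 401(k) contribution is not withheld from the employee.)
Total deductions = $159.39 + $199.23 + $12.25 + $228.72 + $98.02 + $94.64 + $24.90 + $185.26 = $1,002.41
Net pay = $1,992.34 − $1,002.41 = $989.93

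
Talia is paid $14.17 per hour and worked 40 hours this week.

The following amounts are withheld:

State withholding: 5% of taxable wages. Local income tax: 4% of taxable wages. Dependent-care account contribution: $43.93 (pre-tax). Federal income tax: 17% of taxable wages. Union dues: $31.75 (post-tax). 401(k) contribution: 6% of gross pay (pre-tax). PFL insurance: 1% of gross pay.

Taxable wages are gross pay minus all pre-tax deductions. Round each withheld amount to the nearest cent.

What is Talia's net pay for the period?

$324.34

Gross pay: 40 × $14.17 = $566.80
401(k) contribution: $566.80 × 0.06 = $34.01
Dependent-care account contribution: $43.93
Pre-tax total = $34.01 + $43.93 = $77.94
Taxable wages = $566.80 − $77.94 = $488.86
State withholding: $488.86 × 0.05 = $24.44
Local income tax: $488.86 × 0.04 = $19.55
Federal income tax: $488.86 × 0.17 = $83.11
PFL insurance: $566.80 × 0.01 = $5.67
Union dues: $31.75
Total deductions = $34.01 + $43.93 + $24.44 + $19.55 + $83.11 + $5.67 + $31.75 = $242.46
Net pay = $566.80 − $242.46 = $324.34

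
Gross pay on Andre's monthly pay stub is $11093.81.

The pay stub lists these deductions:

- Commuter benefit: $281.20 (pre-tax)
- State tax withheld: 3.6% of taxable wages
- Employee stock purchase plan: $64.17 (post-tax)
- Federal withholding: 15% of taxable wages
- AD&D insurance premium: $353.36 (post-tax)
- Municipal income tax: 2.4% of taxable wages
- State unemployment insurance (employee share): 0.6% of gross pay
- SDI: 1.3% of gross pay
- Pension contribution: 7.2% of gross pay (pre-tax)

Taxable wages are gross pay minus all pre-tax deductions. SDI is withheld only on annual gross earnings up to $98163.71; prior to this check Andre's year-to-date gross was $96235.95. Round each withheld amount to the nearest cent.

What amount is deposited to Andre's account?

$7401.80

Commuter benefit: $281.20
Pension contribution: $11093.81 × 0.072 = $798.75
Pre-tax total = $281.20 + $798.75 = $1079.95
Taxable wages = $11093.81 − $1079.95 = $10013.86
Municipal income tax: $10013.86 × 0.024 = $240.33
Federal withholding: $10013.86 × 0.15 = $1502.08
State tax withheld: $10013.86 × 0.036 = $360.50
SDI: only $98163.71 − $96235.95 = $1927.76 of this check is subject → $1927.76 × 0.013 = $25.06
State unemployment insurance (employee share): $11093.81 × 0.006 = $66.56
AD&D insurance premium: $353.36
Employee stock purchase plan: $64.17
Total deductions = $281.20 + $798.75 + $240.33 + $1502.08 + $360.50 + $25.06 + $66.56 + $353.36 + $64.17 = $3692.01
Net pay = $11093.81 − $3692.01 = $7401.80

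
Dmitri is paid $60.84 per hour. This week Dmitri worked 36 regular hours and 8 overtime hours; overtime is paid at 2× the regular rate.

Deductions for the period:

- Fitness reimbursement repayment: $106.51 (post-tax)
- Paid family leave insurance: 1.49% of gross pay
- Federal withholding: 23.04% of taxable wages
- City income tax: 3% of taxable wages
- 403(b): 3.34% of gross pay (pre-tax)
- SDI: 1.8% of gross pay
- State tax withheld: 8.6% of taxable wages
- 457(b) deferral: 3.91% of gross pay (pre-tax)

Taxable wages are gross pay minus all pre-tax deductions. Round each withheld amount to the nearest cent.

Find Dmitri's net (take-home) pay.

Regular pay: 36 × $60.84 = $2190.24
Overtime pay: 8 × $60.84 × 2 = $973.44
Gross pay = $2190.24 + $973.44 = $3163.68
457(b) deferral: $3163.68 × 0.0391 = $123.70
403(b): $3163.68 × 0.0334 = $105.67
Pre-tax total = $123.70 + $105.67 = $229.37
Taxable wages = $3163.68 − $229.37 = $2934.31
City income tax: $2934.31 × 0.03 = $88.03
Federal withholding: $2934.31 × 0.2304 = $676.07
State tax withheld: $2934.31 × 0.086 = $252.35
SDI: $3163.68 × 0.018 = $56.95
Paid family leave insurance: $3163.68 × 0.0149 = $47.14
Fitness reimbursement repayment: $106.51
Total deductions = $123.70 + $105.67 + $88.03 + $676.07 + $252.35 + $56.95 + $47.14 + $106.51 = $1456.42
Net pay = $3163.68 − $1456.42 = $1707.26

$1707.26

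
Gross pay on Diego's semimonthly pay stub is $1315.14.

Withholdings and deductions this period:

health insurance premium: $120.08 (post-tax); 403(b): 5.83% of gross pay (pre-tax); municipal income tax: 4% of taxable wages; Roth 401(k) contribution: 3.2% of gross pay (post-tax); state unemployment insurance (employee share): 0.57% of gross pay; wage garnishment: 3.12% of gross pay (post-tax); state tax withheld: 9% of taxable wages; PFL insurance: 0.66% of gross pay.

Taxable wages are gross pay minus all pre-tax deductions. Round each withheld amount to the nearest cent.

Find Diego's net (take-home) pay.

403(b): $1315.14 × 0.0583 = $76.67
Taxable wages = $1315.14 − $76.67 = $1238.47
State tax withheld: $1238.47 × 0.09 = $111.46
Municipal income tax: $1238.47 × 0.04 = $49.54
PFL insurance: $1315.14 × 0.0066 = $8.68
State unemployment insurance (employee share): $1315.14 × 0.0057 = $7.50
Roth 401(k) contribution: $1315.14 × 0.032 = $42.08
Wage garnishment: $1315.14 × 0.0312 = $41.03
Health insurance premium: $120.08
Total deductions = $76.67 + $111.46 + $49.54 + $8.68 + $7.50 + $42.08 + $41.03 + $120.08 = $457.04
Net pay = $1315.14 − $457.04 = $858.10

$858.10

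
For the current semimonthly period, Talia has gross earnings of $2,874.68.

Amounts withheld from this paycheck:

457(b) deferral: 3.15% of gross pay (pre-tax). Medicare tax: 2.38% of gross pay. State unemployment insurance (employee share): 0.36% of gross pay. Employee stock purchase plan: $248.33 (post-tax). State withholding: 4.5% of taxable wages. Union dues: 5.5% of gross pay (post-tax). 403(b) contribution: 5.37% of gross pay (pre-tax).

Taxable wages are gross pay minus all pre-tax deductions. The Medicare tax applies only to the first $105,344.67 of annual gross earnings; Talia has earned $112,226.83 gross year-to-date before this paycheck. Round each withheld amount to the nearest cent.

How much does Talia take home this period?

457(b) deferral: $2,874.68 × 0.0315 = $90.55
403(b) contribution: $2,874.68 × 0.0537 = $154.37
Pre-tax total = $90.55 + $154.37 = $244.92
Taxable wages = $2,874.68 − $244.92 = $2,629.76
State withholding: $2,629.76 × 0.045 = $118.34
State unemployment insurance (employee share): $2,874.68 × 0.0036 = $10.35
Medicare tax: annual cap $105,344.67 already reached (YTD $112,226.83), so $0.00
Employee stock purchase plan: $248.33
Union dues: $2,874.68 × 0.055 = $158.11
Total deductions = $90.55 + $154.37 + $118.34 + $10.35 + $0.00 + $248.33 + $158.11 = $780.05
Net pay = $2,874.68 − $780.05 = $2,094.63

$2,094.63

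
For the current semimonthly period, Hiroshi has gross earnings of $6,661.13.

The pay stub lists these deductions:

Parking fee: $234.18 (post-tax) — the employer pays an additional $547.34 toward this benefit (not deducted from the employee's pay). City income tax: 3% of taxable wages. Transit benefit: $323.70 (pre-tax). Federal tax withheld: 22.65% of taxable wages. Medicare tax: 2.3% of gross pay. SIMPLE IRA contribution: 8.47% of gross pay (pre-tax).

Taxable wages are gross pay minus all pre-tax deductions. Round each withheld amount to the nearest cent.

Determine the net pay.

Transit benefit: $323.70
SIMPLE IRA contribution: $6,661.13 × 0.0847 = $564.20
Pre-tax total = $323.70 + $564.20 = $887.90
Taxable wages = $6,661.13 − $887.90 = $5,773.23
City income tax: $5,773.23 × 0.03 = $173.20
Federal tax withheld: $5,773.23 × 0.2265 = $1,307.64
Medicare tax: $6,661.13 × 0.023 = $153.21
Parking fee: $234.18
(Employer's $547.34 toward parking fee is not withheld from the employee.)
Total deductions = $323.70 + $564.20 + $173.20 + $1,307.64 + $153.21 + $234.18 = $2,756.13
Net pay = $6,661.13 − $2,756.13 = $3,905.00

$3,905.00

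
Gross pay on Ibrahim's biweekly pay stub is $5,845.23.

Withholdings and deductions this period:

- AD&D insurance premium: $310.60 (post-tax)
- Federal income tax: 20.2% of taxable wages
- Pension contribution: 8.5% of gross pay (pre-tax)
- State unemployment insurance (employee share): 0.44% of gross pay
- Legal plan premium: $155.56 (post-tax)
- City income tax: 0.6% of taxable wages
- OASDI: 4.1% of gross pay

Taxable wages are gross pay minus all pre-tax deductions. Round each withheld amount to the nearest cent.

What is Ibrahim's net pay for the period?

Pension contribution: $5,845.23 × 0.085 = $496.84
Taxable wages = $5,845.23 − $496.84 = $5,348.39
City income tax: $5,348.39 × 0.006 = $32.09
Federal income tax: $5,348.39 × 0.202 = $1,080.37
OASDI: $5,845.23 × 0.041 = $239.65
State unemployment insurance (employee share): $5,845.23 × 0.0044 = $25.72
AD&D insurance premium: $310.60
Legal plan premium: $155.56
Total deductions = $496.84 + $32.09 + $1,080.37 + $239.65 + $25.72 + $310.60 + $155.56 = $2,340.83
Net pay = $5,845.23 − $2,340.83 = $3,504.40

$3,504.40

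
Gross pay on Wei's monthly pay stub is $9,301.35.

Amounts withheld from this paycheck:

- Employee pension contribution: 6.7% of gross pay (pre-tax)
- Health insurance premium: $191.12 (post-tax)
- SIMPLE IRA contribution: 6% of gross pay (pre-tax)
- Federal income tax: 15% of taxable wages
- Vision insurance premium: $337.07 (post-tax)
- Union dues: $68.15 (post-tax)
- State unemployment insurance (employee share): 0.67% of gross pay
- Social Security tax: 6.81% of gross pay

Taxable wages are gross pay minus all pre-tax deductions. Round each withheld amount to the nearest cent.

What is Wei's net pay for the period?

$5,609.99

SIMPLE IRA contribution: $9,301.35 × 0.06 = $558.08
Employee pension contribution: $9,301.35 × 0.067 = $623.19
Pre-tax total = $558.08 + $623.19 = $1,181.27
Taxable wages = $9,301.35 − $1,181.27 = $8,120.08
Federal income tax: $8,120.08 × 0.15 = $1,218.01
State unemployment insurance (employee share): $9,301.35 × 0.0067 = $62.32
Social Security tax: $9,301.35 × 0.0681 = $633.42
Union dues: $68.15
Health insurance premium: $191.12
Vision insurance premium: $337.07
Total deductions = $558.08 + $623.19 + $1,218.01 + $62.32 + $633.42 + $68.15 + $191.12 + $337.07 = $3,691.36
Net pay = $9,301.35 − $3,691.36 = $5,609.99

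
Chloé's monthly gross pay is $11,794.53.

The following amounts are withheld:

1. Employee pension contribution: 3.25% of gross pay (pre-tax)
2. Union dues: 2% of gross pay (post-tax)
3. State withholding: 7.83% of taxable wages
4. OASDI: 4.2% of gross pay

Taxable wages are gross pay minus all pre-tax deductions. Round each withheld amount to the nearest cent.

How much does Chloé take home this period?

$9,786.45

Employee pension contribution: $11,794.53 × 0.0325 = $383.32
Taxable wages = $11,794.53 − $383.32 = $11,411.21
State withholding: $11,411.21 × 0.0783 = $893.50
OASDI: $11,794.53 × 0.042 = $495.37
Union dues: $11,794.53 × 0.02 = $235.89
Total deductions = $383.32 + $893.50 + $495.37 + $235.89 = $2,008.08
Net pay = $11,794.53 − $2,008.08 = $9,786.45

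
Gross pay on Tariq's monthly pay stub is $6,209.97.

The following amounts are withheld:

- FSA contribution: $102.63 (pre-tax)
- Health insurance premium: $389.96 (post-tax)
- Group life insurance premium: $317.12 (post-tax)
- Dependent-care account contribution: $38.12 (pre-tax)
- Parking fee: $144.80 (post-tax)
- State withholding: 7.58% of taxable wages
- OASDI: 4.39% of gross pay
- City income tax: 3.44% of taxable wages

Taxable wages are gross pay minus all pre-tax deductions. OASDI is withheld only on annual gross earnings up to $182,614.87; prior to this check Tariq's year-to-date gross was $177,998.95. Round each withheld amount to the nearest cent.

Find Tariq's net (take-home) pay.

$4,345.87

Dependent-care account contribution: $38.12
FSA contribution: $102.63
Pre-tax total = $38.12 + $102.63 = $140.75
Taxable wages = $6,209.97 − $140.75 = $6,069.22
City income tax: $6,069.22 × 0.0344 = $208.78
State withholding: $6,069.22 × 0.0758 = $460.05
OASDI: only $182,614.87 − $177,998.95 = $4,615.92 of this check is subject → $4,615.92 × 0.0439 = $202.64
Group life insurance premium: $317.12
Health insurance premium: $389.96
Parking fee: $144.80
Total deductions = $38.12 + $102.63 + $208.78 + $460.05 + $202.64 + $317.12 + $389.96 + $144.80 = $1,864.10
Net pay = $6,209.97 − $1,864.10 = $4,345.87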